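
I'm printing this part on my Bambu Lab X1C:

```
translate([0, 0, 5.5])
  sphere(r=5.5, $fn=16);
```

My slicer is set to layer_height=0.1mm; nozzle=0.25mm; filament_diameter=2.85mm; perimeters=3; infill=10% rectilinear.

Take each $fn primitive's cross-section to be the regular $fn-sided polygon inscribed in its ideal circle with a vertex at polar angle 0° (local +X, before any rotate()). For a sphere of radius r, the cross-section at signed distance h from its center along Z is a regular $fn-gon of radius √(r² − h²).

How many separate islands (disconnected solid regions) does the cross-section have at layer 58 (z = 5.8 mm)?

1

At z = 5.8 mm: the sphere: section is a regular 16-gon, circumradius = √(r²−h²) = √(5.5²−0.3²) = 5.492. Overall, the cross-section is a single solid region. Island count = 1.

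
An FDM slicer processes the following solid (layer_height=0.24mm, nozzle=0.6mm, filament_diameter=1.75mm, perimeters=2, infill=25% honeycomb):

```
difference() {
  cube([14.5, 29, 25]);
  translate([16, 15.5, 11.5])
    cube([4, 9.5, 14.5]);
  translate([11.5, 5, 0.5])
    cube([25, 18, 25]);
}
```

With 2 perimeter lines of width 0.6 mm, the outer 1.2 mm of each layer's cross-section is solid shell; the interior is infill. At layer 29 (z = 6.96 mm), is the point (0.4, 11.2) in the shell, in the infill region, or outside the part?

At z = 6.96 mm: the cube is present — its section is the full 14.5×29 rectangle; the cube at (16, 15.5) is absent (z outside [11.5, 26]); the cube at (11.5, 5) (footprint 25×18) is included at this height; Taking the first minus the rest: starting from the 14.5×29 cube, the 25×18 cube at (11.5, 5) partially overlaps it — only the 54.00 mm² overlap (of its 450.00 mm²) is removed, clipping the outline — 1 connected region. Overall, the cross-section is a single solid region. The nearest boundary edge runs (0.00, 0.00)→(0.00, 29.00); distance from the point to it = 0.40 mm. The point is inside the cross-section, 0.40 mm from the nearest boundary — within the 1.2 mm shell band (2 × 0.6).

shell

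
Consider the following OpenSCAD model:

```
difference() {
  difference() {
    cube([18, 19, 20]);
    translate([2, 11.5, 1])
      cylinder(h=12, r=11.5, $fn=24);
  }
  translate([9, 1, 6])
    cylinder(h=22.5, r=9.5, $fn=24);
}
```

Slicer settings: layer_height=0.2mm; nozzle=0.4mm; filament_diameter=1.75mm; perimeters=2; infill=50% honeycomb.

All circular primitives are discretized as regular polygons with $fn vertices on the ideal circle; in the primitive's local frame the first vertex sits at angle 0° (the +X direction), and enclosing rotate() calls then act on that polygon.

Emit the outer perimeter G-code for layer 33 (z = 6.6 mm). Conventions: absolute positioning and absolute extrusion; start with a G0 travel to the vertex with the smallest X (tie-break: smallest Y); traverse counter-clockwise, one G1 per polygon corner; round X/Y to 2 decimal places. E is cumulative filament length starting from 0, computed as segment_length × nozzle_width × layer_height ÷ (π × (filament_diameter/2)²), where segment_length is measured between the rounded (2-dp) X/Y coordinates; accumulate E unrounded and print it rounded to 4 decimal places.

G0 X10.62 Y19.00 Z6.60
G1 X11.96 Y17.25 E0.0733
G1 X13.11 Y14.48 E0.1731
G1 X13.50 Y11.50 E0.2730
G1 X13.23 Y9.44 E0.3421
G1 X13.75 Y9.23 E0.3608
G1 X15.72 Y7.72 E0.4433
G1 X17.23 Y5.75 E0.5259
G1 X18.00 Y3.88 E0.5932
G1 X18.00 Y19.00 E1.0960
G1 X10.62 Y19.00 E1.3415

At z = 6.6 mm: the cube (footprint 18×19) is included at this height; the cylinder at (2, 11.5): section is a regular 24-gon, circumradius r=11.5; Subtracting the remaining from the first: starting from the 18×19 cube, the r=11.5 cylinder at (2, 11.5) partially overlaps it — only the 219.54 mm² overlap (of its 410.75 mm²) is removed, clipping the outline — 2 connected regions; the r=9.5 cylinder at (9, 1) gives a regular 24-gon of circumradius 9.5 (constant along its height); Taking the first minus the rest: starting from that combined region, the r=9.5 cylinder at (9, 1) partially overlaps it — only the 62.41 mm² overlap (of its 280.30 mm²) is removed, clipping the outline — 1 connected region. The outline is a single polygon with 10 vertices. Extrusion per mm of travel: 0.4 × 0.2 / (π × 0.875²) = 0.033260. Accumulating E over each segment gives final E = 1.3415.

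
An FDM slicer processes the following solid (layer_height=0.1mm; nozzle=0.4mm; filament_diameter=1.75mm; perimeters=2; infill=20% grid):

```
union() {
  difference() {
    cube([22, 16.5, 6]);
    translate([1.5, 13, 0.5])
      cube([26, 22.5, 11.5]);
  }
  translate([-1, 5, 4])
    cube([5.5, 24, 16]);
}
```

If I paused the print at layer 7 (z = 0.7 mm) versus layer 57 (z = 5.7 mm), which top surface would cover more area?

Layer 7 (z = 0.7): the cube is present — its section is the full 22×16.5 rectangle (area 363.00 mm²); the 26×22.5 cube at (1.5, 13) contributes its full rectangle (area 585.00 mm²); Taking the first minus the rest: starting from the 22×16.5 cube (363.00 mm²), the 26×22.5 cube at (1.5, 13) partially overlaps it — only the 71.75 mm² overlap (of its 585.00 mm²) is removed, clipping the outline — area = 291.25 mm²; the cube at (-1, 5) is not intersected at this z (z outside [4, 20]); Merging all regions: only the result so far is present, so the union is just that shape — area = 291.25 mm². So its area = 291.25 mm². Layer 57 (z = 5.7): the cube is present — its section is the full 22×16.5 rectangle (area 363.00 mm²); the 26×22.5 cube at (1.5, 13) contributes its full rectangle (area 585.00 mm²); Subtracting the remaining from the first: starting from the 22×16.5 cube (363.00 mm²), the 26×22.5 cube at (1.5, 13) partially overlaps it — only the 71.75 mm² overlap (of its 585.00 mm²) is removed, clipping the outline — area = 291.25 mm²; the 5.5×24 cube at (-1, 5) contributes its full rectangle (area 132.00 mm²); Combining (union): the regions partially overlap — summed areas 423.25 mm² minus the doubly-counted overlap 41.25 mm² gives 382.00 mm² — area = 382.00 mm². So its area = 382.00 mm². Layer 57 is larger (382.00 vs 291.25 mm²).

layer 57 (z = 5.7 mm)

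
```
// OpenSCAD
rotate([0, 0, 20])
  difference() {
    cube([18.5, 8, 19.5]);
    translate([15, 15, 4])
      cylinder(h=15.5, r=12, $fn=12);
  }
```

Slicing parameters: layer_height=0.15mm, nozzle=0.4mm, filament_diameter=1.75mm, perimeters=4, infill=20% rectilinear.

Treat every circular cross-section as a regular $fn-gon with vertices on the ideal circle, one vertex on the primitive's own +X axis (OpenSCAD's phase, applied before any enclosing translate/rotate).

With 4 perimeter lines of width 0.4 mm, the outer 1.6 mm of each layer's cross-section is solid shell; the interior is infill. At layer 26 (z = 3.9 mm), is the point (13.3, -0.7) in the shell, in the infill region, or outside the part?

At z = 3.9 mm: the cube is present — its section is the full 18.5×8 rectangle; the cylinder at (15, 15) is absent (z outside [4, 19.5]); Taking the first minus the rest: none of the subtracted shapes is present at this height, so the 18.5×8 cube is unchanged — 1 connected region; (rotated 20° about Z; rotation is an isometry so areas/perimeters/island counts are preserved). Overall, the cross-section is a single solid region. Undo the 20° rotation: the query point maps to (12.258, -5.207) in the un-rotated model frame. The nearest boundary edge runs (0.00, 0.00)→(18.50, 0.00); distance from the point to it = 5.21 mm. The point is not inside any of the regions above, so it lies outside the cross-section (5.21 mm from the nearest boundary).

outside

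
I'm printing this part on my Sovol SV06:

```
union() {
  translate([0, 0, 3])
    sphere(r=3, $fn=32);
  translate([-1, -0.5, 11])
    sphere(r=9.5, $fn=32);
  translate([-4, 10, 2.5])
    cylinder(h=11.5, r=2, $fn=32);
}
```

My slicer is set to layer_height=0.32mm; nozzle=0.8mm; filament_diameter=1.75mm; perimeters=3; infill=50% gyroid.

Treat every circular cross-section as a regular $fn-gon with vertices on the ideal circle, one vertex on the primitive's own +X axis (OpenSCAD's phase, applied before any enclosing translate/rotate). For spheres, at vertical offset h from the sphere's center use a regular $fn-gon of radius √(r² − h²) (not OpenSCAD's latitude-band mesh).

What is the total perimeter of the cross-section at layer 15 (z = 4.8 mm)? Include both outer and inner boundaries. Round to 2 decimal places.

57.70 mm

At z = 4.8 mm: the sphere: section is a regular 32-gon, circumradius = √(r²−h²) = √(3²−1.8²) = 2.400 (perimeter = 2·32·2.400·sin(180°/32) = 15.06 mm); the sphere at (-1, -0.5): section is a regular 32-gon, circumradius = √(r²−h²) = √(9.5²−6.2²) = 7.198 (perimeter = 2·32·7.198·sin(180°/32) = 45.15 mm); the r=2 cylinder at (-4, 10) contributes a regular 32-gon of circumradius 2 (perimeter = 2·32·2.000·sin(180°/32) = 12.55 mm); Merging all regions: the regions partially overlap (shared area 17.98 mm²), so the edge portions inside another operand are dropped and the merged outline is re-measured after clipping — boundary = 57.70 mm. Overall, the cross-section has 2 separate islands. Total boundary length (outer) = 57.70 mm.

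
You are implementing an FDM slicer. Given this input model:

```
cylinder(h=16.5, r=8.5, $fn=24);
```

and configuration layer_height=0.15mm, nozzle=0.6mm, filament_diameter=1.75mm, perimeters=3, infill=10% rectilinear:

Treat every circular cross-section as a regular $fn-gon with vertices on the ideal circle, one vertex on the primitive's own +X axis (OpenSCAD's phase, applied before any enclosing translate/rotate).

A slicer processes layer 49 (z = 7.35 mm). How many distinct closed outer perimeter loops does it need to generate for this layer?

At z = 7.35 mm: the r=8.5 cylinder contributes a regular 24-gon of circumradius 8.5. The result has 1 disconnected region.

1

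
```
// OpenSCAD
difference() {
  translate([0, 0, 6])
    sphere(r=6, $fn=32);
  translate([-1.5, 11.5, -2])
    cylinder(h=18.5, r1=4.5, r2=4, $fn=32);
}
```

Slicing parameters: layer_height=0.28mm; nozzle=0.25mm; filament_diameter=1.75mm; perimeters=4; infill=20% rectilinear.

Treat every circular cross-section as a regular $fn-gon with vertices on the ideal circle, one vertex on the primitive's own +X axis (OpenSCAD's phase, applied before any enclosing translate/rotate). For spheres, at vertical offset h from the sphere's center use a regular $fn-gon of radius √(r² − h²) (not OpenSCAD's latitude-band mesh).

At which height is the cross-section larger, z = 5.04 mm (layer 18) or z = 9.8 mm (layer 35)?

layer 18 (z = 5.04 mm)

Layer 18 (z = 5.04): the r=6 sphere slices to a regular 32-gon of circumradius 5.923 (√(r²−h²) with h=0.96 from center) (area = (32/2)·5.923²·sin(360°/32) = 109.50 mm²); the cone at (-1.5, 11.5) contributes a regular 32-gon of circumradius 4.310 (interpolated between r1=4.5 and r2=4 at t=0.381) (area = (32/2)·4.310²·sin(360°/32) = 57.98 mm²); After the difference (first − rest): starting from the r=6 sphere (109.50 mm²), the cone at (-1.5, 11.5) misses the remaining region (no effect) — area = 109.50 mm². So its area = 109.50 mm². Layer 35 (z = 9.8): the r=6 sphere contributes a regular 32-gon of circumradius √(6²−3.8²) = 4.643 (area = (32/2)·4.643²·sin(360°/32) = 67.30 mm²); the cone at (-1.5, 11.5): at t=0.638 of its height the radius interpolates to r₁+(r₂−r₁)t = 4.181, giving a regular 32-gon of that circumradius (area = (32/2)·4.181²·sin(360°/32) = 54.57 mm²); Subtracting the remaining from the first: starting from the r=6 sphere (67.30 mm²), the cone at (-1.5, 11.5) misses the remaining region (no effect) — area = 67.30 mm². So its area = 67.30 mm². Layer 18 is larger (109.50 vs 67.30 mm²).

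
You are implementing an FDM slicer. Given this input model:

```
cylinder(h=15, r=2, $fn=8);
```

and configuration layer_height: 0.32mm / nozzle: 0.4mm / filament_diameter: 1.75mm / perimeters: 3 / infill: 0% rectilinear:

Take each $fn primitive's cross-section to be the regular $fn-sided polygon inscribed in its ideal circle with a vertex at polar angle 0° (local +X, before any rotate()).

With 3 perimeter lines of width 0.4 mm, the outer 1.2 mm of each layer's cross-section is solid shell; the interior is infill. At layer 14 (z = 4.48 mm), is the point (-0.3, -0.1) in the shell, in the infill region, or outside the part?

At z = 4.48 mm: the r=2 cylinder gives a regular 8-gon of circumradius 2 (constant along its height). Overall, the cross-section is a single solid region. The nearest boundary edge runs (-2.00, 0.00)→(-1.41, -1.41); distance from the point to it = 1.53 mm. The point is inside the cross-section and 1.53 mm from the nearest boundary — more than the 1.2 mm shell width (3 × 0.4), so it's in the infill interior.

infill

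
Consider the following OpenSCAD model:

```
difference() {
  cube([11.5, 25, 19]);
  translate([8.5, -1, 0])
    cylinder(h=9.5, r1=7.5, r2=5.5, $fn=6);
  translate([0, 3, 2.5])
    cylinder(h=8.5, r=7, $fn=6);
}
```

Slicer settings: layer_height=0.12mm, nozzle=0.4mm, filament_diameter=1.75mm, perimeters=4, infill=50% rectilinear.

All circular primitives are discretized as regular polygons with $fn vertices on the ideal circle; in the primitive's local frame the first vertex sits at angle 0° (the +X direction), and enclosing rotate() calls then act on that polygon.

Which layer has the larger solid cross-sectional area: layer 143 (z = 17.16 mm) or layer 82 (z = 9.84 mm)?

layer 143 (z = 17.16 mm)

Layer 143 (z = 17.16): the cube (footprint 11.5×25) is included at this height (area 287.50 mm²); the cone at (8.5, -1) is not intersected at this z (z outside [0, 9.5]); the cylinder at (0, 3) is not intersected at this z (z outside [2.5, 11]); After the difference (first − rest): none of the subtracted shapes is present at this height, so the 11.5×25 cube is unchanged — area = 287.50 mm². So its area = 287.50 mm². Layer 82 (z = 9.84): the 11.5×25 cube contributes its full rectangle (area 287.50 mm²); the cone at (8.5, -1) is absent (z outside [0, 9.5]); the cylinder at (0, 3): section is a regular 6-gon, circumradius r=7 (area = (6/2)·7.000²·sin(360°/6) = 127.31 mm²); Subtracting the remaining from the first: starting from the 11.5×25 cube (287.50 mm²), the r=7 cylinder at (0, 3) partially overlaps it — only the 50.23 mm² overlap (of its 127.31 mm²) is removed, clipping the outline — area = 237.27 mm². So its area = 237.27 mm². Layer 143 is larger (287.50 vs 237.27 mm²).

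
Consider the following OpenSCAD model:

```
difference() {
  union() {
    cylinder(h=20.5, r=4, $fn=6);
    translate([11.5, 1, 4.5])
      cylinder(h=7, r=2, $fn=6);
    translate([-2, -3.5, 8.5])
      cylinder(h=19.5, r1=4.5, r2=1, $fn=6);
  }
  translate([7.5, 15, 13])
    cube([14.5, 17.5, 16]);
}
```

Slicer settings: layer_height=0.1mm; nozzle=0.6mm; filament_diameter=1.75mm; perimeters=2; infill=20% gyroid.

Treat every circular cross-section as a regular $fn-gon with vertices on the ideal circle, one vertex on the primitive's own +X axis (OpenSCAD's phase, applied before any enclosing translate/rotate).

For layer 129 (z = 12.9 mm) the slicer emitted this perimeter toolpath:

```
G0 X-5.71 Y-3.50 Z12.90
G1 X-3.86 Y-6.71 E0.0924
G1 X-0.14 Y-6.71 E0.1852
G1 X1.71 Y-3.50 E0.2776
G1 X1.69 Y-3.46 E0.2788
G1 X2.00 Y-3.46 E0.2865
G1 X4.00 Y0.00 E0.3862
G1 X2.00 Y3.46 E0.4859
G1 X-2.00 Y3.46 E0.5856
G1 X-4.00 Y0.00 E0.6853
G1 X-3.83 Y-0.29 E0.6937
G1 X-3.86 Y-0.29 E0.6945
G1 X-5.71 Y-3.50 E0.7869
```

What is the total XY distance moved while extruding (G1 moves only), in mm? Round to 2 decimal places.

Sum the Euclidean lengths of each G1 segment: total = 31.55 mm.

31.55 mm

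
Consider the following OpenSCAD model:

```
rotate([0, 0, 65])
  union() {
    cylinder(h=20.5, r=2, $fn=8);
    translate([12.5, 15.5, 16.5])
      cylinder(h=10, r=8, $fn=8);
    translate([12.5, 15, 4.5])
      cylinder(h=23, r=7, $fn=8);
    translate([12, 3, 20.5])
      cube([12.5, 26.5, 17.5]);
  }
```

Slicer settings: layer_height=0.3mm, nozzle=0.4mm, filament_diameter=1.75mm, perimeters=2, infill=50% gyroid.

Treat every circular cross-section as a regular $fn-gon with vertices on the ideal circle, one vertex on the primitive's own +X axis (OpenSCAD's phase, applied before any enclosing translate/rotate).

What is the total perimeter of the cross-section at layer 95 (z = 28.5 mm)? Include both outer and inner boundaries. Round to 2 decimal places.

78.00 mm

At z = 28.5 mm: the cylinder is absent (z outside [0, 20.5]); the cylinder at (12.5, 15.5) does not reach this height (z outside [16.5, 26.5]); the cylinder at (12.5, 15) is absent (z outside [4.5, 27.5]); the 12.5×26.5 cube at (12, 3) contributes its full rectangle (perimeter 78.00 mm); Taking the union: only the 12.5×26.5 cube at (12, 3) is present, so the union is just that shape — boundary = 78.00 mm; (rotated 65° about Z; rotation is an isometry so areas/perimeters/island counts are preserved). Overall, the cross-section is a single solid region. Total boundary length (outer) = 78.00 mm.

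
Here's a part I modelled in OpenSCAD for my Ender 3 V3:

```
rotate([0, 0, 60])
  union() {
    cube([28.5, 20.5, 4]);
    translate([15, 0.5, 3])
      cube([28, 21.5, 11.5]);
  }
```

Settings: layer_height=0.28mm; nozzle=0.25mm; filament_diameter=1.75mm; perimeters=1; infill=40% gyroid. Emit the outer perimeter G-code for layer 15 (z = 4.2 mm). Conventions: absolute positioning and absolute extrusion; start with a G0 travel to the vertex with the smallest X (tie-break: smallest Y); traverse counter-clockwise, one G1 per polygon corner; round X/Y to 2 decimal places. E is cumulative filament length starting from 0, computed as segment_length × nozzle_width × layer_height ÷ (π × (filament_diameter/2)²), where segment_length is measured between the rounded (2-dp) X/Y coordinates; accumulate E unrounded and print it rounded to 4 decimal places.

At z = 4.2 mm: the cube does not reach this height (z outside [0, 4]); the cube at (15, 0.5) (footprint 28×21.5) is included at this height; Merging all regions: only the 28×21.5 cube at (15, 0.5) is present, so the union is just that shape — 1 connected region; (whole slice rotated 60° about Z — lengths, areas and connectivity unchanged). The outline is a single polygon with 4 vertices. Extrusion per mm of travel: 0.25 × 0.28 / (π × 0.875²) = 0.029103. Accumulating E over each segment gives final E = 2.8812.

G0 X-11.55 Y23.99 Z4.20
G1 X7.07 Y13.24 E0.6257
G1 X21.07 Y37.49 E1.4406
G1 X2.45 Y48.24 E2.0663
G1 X-11.55 Y23.99 E2.8812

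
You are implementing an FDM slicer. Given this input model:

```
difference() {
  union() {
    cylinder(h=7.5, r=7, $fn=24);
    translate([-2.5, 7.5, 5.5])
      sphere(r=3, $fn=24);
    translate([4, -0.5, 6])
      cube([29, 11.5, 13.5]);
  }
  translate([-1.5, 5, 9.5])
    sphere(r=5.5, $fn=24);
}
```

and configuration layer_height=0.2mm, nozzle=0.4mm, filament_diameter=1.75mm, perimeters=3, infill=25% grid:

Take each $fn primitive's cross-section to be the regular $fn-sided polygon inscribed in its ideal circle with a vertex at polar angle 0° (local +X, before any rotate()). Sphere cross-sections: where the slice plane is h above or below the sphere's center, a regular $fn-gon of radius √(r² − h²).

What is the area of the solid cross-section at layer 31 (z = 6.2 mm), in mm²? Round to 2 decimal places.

At z = 6.2 mm: the r=7 cylinder gives a regular 24-gon of circumradius 7 (constant along its height) (area = (24/2)·7.000²·sin(360°/24) = 152.19 mm²); the r=3 sphere at (-2.5, 7.5) contributes a regular 24-gon of circumradius √(3²−0.7²) = 2.917 (area = (24/2)·2.917²·sin(360°/24) = 26.43 mm²); the cube at (4, -0.5) (footprint 29×11.5) is included at this height (area 333.50 mm²); Taking the union: the regions partially overlap — summed areas 512.12 mm² minus the doubly-counted overlap 20.23 mm² gives 491.88 mm² — area = 491.88 mm²; the r=5.5 sphere at (-1.5, 5) contributes a regular 24-gon of circumradius √(5.5²−3.3²) = 4.400 (area = (24/2)·4.400²·sin(360°/24) = 60.13 mm²); After the difference (first − rest): starting from the result so far (491.88 mm²), the r=5.5 sphere at (-1.5, 5) partially overlaps it — only the 55.01 mm² overlap (of its 60.13 mm²) is removed, clipping the outline — area = 436.87 mm². Overall, the cross-section has 2 separate islands. Net area = 436.87 mm².

436.87 mm²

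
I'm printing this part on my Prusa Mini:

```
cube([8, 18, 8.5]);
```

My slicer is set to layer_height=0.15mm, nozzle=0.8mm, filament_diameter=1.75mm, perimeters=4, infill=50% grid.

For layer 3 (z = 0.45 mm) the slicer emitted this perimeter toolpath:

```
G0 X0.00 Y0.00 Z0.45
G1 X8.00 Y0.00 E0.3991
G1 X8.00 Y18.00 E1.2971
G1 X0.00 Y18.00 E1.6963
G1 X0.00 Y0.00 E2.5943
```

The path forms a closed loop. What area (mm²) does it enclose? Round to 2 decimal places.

144.00 mm²

Apply the shoelace formula to the sequence of (X, Y) vertices; enclosed area = 144.00 mm².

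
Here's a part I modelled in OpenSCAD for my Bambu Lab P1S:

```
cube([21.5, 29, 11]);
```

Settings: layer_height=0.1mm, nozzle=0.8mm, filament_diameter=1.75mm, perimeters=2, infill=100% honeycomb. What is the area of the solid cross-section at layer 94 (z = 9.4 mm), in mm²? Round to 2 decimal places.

At z = 9.4 mm: the 21.5×29 cube contributes its full rectangle (area 623.50 mm²). Overall, the cross-section is a single solid region. Net area = 623.50 mm².

623.50 mm²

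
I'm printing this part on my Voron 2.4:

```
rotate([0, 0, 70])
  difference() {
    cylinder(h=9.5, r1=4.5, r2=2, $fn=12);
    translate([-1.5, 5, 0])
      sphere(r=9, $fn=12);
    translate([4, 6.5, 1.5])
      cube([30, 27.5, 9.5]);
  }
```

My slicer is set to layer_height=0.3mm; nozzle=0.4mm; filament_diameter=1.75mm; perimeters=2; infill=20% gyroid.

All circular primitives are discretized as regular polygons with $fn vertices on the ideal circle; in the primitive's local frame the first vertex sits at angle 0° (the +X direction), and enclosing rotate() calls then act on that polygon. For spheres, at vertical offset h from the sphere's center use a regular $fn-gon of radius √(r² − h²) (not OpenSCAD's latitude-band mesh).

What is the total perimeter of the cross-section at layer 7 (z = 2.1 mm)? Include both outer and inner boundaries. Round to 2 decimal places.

At z = 2.1 mm: the cone contributes a regular 12-gon of circumradius 3.947 (interpolated between r1=4.5 and r2=2 at t=0.221) (perimeter = 2·12·3.947·sin(180°/12) = 24.52 mm); the sphere at (-1.5, 5): section is a regular 12-gon, circumradius = √(r²−h²) = √(9²−2.1²) = 8.752 (perimeter = 2·12·8.752·sin(180°/12) = 54.36 mm); the 30×27.5 cube at (4, 6.5) contributes its full rectangle (perimeter 115.00 mm); Subtracting the remaining from the first: starting from the cone, the r=9 sphere at (-1.5, 5) partially overlaps it — only the 44.99 mm² overlap (of its 229.77 mm²) is removed, clipping the outline; the 30×27.5 cube at (4, 6.5) misses the remaining region (no effect) — boundary = 8.40 mm; (rotated 70° about Z; rotation is an isometry so areas/perimeters/island counts are preserved). Overall, the cross-section is a single solid region. Total boundary length (outer) = 8.40 mm.

8.40 mm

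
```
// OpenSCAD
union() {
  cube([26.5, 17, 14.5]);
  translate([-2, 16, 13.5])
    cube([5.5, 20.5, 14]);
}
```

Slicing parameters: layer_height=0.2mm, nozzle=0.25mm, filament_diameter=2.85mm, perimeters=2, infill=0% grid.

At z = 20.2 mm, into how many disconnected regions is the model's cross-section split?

1

At z = 20.2 mm: the cube is not intersected at this z (z outside [0, 14.5]); the cube at (-2, 16) (footprint 5.5×20.5) is included at this height; Merging all regions: only the 5.5×20.5 cube at (-2, 16) is present, so the union is just that shape — 1 connected region. The result has 1 disconnected region.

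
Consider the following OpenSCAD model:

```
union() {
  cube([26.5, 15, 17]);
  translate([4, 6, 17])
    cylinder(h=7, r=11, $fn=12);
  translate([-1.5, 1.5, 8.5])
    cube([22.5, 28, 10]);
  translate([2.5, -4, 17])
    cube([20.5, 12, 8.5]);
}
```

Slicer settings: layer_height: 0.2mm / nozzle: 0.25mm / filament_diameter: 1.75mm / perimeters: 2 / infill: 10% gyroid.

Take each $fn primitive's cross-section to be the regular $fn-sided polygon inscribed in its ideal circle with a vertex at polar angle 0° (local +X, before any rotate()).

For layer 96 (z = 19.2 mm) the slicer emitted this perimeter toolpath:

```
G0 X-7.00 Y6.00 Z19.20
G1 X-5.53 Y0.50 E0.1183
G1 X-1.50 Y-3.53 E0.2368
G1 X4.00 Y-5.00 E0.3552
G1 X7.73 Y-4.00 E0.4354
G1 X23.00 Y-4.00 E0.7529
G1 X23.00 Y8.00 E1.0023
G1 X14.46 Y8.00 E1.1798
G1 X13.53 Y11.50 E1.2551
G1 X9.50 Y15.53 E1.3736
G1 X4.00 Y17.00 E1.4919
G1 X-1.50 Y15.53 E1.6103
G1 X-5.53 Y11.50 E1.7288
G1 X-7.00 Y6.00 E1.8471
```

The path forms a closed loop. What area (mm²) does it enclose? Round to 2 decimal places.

480.75 mm²

Apply the shoelace formula to the sequence of (X, Y) vertices; enclosed area = 480.75 mm².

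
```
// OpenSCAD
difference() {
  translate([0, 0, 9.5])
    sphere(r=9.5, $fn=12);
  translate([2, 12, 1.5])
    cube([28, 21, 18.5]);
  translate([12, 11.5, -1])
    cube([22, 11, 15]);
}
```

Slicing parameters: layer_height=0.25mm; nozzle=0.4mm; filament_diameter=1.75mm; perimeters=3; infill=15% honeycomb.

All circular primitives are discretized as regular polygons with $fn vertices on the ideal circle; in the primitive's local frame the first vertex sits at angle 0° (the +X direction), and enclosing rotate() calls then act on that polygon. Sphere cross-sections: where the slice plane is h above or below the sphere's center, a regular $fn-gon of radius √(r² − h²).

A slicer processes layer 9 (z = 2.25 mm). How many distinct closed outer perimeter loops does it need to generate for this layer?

1

At z = 2.25 mm: the r=9.5 sphere contributes a regular 12-gon of circumradius √(9.5²−7.25²) = 6.139; the cube at (2, 12) is present — its section is the full 28×21 rectangle; the 22×11 cube at (12, 11.5) contributes its full rectangle; Subtracting the remaining from the first: starting from the r=9.5 sphere, the 28×21 cube at (2, 12) misses the remaining region (no effect); the 22×11 cube at (12, 11.5) misses the remaining region (no effect) — 1 connected region. The result has 1 disconnected region.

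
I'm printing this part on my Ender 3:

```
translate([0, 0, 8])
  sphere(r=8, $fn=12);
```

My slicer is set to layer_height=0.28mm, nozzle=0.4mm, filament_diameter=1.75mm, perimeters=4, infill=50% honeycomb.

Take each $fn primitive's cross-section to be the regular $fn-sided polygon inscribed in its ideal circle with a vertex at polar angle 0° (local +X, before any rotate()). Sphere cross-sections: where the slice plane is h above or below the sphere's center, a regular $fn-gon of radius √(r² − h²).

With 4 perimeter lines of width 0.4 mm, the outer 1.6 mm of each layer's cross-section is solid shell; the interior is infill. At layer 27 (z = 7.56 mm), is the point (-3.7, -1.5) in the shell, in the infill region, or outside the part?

infill

At z = 7.56 mm: the r=8 sphere contributes a regular 12-gon of circumradius √(8²−0.44²) = 7.988. Overall, the cross-section is a single solid region. The nearest boundary edge runs (-7.99, 0.00)→(-6.92, -3.99); distance from the point to it = 3.75 mm. The point is inside the cross-section and 3.75 mm from the nearest boundary — more than the 1.6 mm shell width (4 × 0.4), so it's in the infill interior.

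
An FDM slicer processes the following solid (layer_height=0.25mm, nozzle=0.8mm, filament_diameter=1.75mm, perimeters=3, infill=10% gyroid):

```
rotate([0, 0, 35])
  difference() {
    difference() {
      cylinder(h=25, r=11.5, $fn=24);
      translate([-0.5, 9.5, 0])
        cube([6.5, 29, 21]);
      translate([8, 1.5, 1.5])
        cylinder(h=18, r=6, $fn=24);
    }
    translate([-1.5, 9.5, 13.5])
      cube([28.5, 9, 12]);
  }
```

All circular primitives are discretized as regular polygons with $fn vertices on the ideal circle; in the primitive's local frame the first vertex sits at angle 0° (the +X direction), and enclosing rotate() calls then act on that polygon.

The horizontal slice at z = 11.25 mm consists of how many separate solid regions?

At z = 11.25 mm: the r=11.5 cylinder gives a regular 24-gon of circumradius 11.5 (constant along its height); the cube at (-0.5, 9.5) (footprint 6.5×29) is included at this height; the cylinder at (8, 1.5): section is a regular 24-gon, circumradius r=6; Subtracting the remaining from the first: starting from the r=11.5 cylinder, the 6.5×29 cube at (-0.5, 9.5) partially overlaps it — only the 9.31 mm² overlap (of its 188.50 mm²) is removed, clipping the outline; the r=6 cylinder at (8, 1.5) partially overlaps it — only the 88.47 mm² overlap (of its 111.81 mm²) is removed, clipping the outline — 1 connected region; the cube at (-1.5, 9.5) is absent (z outside [13.5, 25.5]); Taking the first minus the rest: none of the subtracted shapes is present at this height, so the result so far is unchanged — 1 connected region; (rotated 35° about Z; rotation is an isometry so areas/perimeters/island counts are preserved). The result has 1 disconnected region.

1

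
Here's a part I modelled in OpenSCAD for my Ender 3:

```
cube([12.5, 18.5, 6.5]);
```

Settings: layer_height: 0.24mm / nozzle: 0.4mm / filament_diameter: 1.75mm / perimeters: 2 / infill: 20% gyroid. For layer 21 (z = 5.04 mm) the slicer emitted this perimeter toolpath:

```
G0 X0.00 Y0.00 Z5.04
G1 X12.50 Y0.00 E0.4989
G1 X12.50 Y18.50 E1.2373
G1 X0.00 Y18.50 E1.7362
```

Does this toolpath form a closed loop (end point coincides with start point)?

Start point (G0): (0.00, 0.00). End point (last G1): the path does not return to the start — open.

no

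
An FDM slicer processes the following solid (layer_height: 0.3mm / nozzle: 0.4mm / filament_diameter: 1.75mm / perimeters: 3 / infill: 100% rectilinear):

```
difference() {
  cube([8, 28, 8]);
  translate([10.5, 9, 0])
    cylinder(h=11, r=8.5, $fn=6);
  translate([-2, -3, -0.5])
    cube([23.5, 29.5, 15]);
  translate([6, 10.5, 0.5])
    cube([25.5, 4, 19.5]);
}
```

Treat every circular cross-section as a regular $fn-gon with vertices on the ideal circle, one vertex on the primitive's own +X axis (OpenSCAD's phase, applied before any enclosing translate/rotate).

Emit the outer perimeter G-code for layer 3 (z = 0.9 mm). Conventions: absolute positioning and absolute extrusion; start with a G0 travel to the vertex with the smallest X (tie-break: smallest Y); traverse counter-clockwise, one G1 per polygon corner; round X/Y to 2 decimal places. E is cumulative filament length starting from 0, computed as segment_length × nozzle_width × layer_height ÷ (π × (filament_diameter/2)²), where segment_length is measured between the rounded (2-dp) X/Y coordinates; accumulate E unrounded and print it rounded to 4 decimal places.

G0 X0.00 Y26.50 Z0.90
G1 X8.00 Y26.50 E0.3991
G1 X8.00 Y28.00 E0.4740
G1 X0.00 Y28.00 E0.8731
G1 X0.00 Y26.50 E0.9479

At z = 0.9 mm: the cube (footprint 8×28) is included at this height; the cylinder at (10.5, 9): section is a regular 6-gon, circumradius r=8.5; the cube at (-2, -3) (footprint 23.5×29.5) is included at this height; the cube at (6, 10.5) is present — its section is the full 25.5×4 rectangle; Subtracting the remaining from the first: starting from the 8×28 cube, the r=8.5 cylinder at (10.5, 9) partially overlaps it — only the 57.05 mm² overlap (of its 187.71 mm²) is removed, clipping the outline; the 23.5×29.5 cube at (-2, -3) partially overlaps it — only the 154.95 mm² overlap (of its 693.25 mm²) is removed, clipping the outline; the 25.5×4 cube at (6, 10.5) misses the remaining region (no effect) — 1 connected region. The outline is a single polygon with 4 vertices. Extrusion per mm of travel: 0.4 × 0.3 / (π × 0.875²) = 0.049890. Accumulating E over each segment gives final E = 0.9479.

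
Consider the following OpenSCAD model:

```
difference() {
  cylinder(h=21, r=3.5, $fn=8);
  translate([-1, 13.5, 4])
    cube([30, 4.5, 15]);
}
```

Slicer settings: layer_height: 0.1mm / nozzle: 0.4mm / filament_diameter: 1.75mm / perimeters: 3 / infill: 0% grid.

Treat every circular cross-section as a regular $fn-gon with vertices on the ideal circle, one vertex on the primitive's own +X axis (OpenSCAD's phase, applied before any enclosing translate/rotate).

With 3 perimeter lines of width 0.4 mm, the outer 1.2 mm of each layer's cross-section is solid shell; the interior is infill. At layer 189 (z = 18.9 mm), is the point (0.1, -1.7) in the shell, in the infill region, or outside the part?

infill

At z = 18.9 mm: the r=3.5 cylinder gives a regular 8-gon of circumradius 3.5 (constant along its height); the 30×4.5 cube at (-1, 13.5) contributes its full rectangle; Subtracting the remaining from the first: starting from the r=3.5 cylinder, the 30×4.5 cube at (-1, 13.5) misses the remaining region (no effect) — 1 connected region. Overall, the cross-section is a single solid region. The nearest boundary edge runs (2.47, -2.47)→(-0.00, -3.50); distance from the point to it = 1.62 mm. The point is inside the cross-section and 1.62 mm from the nearest boundary — more than the 1.2 mm shell width (3 × 0.4), so it's in the infill interior.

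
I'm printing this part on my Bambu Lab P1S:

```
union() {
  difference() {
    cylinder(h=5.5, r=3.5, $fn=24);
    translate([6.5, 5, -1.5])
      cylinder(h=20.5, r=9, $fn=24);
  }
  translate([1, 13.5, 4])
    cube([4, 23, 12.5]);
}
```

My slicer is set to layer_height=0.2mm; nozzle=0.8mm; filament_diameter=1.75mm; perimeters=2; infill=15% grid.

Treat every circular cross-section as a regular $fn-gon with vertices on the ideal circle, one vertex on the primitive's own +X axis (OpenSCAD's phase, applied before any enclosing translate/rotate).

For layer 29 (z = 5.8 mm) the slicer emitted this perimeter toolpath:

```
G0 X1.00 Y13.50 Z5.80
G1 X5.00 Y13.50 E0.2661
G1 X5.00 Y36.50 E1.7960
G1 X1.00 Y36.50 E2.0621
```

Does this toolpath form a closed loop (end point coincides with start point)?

Start point (G0): (1.00, 13.50). End point (last G1): the path does not return to the start — open.

no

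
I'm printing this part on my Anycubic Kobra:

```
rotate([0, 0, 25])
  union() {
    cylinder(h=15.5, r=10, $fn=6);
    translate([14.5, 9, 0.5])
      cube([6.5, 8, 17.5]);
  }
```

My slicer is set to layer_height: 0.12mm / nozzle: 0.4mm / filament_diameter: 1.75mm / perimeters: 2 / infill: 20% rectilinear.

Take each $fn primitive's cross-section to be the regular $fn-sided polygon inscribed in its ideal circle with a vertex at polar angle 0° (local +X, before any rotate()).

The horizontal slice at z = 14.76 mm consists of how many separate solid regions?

At z = 14.76 mm: the r=10 cylinder gives a regular 6-gon of circumradius 10 (constant along its height); the cube at (14.5, 9) is present — its section is the full 6.5×8 rectangle; Taking the union: the 2 present regions are separate (no shared area or edge), so areas and boundary lengths simply add and each stays a separate island — 2 connected regions; (rotated 25° about Z; rotation is an isometry so areas/perimeters/island counts are preserved). The result has 2 disconnected regions.

2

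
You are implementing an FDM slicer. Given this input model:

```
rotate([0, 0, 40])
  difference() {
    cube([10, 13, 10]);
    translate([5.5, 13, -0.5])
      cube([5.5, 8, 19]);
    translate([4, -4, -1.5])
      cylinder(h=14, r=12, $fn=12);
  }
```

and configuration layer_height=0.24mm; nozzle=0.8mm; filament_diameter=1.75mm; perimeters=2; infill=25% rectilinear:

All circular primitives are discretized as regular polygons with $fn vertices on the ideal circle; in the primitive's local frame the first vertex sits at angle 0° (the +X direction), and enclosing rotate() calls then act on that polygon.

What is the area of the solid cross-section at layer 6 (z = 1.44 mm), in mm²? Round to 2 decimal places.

At z = 1.44 mm: the cube is present — its section is the full 10×13 rectangle (area 130.00 mm²); the 5.5×8 cube at (5.5, 13) contributes its full rectangle (area 44.00 mm²); the r=12 cylinder at (4, -4) gives a regular 12-gon of circumradius 12 (constant along its height) (area = (12/2)·12.000²·sin(360°/12) = 432.00 mm²); Subtracting the remaining from the first: starting from the 10×13 cube (130.00 mm²), the 5.5×8 cube at (5.5, 13) misses the remaining region (no effect); the r=12 cylinder at (4, -4) partially overlaps it — only the 73.03 mm² overlap (of its 432.00 mm²) is removed, clipping the outline — area = 56.97 mm²; (rotated 40° about Z; rotation is an isometry so areas/perimeters/island counts are preserved). Overall, the cross-section is a single solid region. Net area = 56.97 mm².

56.97 mm²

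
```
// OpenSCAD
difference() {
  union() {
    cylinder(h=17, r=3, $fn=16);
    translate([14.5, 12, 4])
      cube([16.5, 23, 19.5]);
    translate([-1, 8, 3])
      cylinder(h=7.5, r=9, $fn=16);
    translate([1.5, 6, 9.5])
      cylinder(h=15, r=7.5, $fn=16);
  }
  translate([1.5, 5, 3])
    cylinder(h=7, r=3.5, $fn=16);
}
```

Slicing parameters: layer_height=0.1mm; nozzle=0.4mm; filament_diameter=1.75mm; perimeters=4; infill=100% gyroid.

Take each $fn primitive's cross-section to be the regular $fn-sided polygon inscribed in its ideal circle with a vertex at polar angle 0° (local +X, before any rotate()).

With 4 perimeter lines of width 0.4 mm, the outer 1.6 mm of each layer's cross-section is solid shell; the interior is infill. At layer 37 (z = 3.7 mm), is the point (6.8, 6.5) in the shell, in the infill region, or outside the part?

shell

At z = 3.7 mm: the cylinder: section is a regular 16-gon, circumradius r=3; the cube at (14.5, 12) does not reach this height (z outside [4, 23.5]); the r=9 cylinder at (-1, 8) gives a regular 16-gon of circumradius 9 (constant along its height); the cylinder at (1.5, 6) is not intersected at this z (z outside [9.5, 24.5]); Taking the union: the regions partially overlap (shared area 17.68 mm²), so overlapping operands fuse into one piece — 1 connected region; the r=3.5 cylinder at (1.5, 5) gives a regular 16-gon of circumradius 3.5 (constant along its height); Subtracting the remaining from the first: starting from the result so far, the r=3.5 cylinder at (1.5, 5) lies wholly inside it (removes its full 37.50 mm² and its 21.85 mm outline becomes a hole wall) — 1 connected region with 1 hole. Overall, the cross-section is one region with 1 hole. The nearest boundary edge runs (8.00, 8.00)→(7.31, 4.56); distance from the point to it = 0.88 mm. The point is inside the cross-section, 0.88 mm from the nearest boundary — within the 1.6 mm shell band (4 × 0.4).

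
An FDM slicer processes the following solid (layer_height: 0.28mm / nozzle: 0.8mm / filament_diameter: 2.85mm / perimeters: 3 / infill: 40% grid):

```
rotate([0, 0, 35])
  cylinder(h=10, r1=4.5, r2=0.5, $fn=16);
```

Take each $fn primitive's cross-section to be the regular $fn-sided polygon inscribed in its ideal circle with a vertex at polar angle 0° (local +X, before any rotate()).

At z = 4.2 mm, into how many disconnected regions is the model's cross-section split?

At z = 4.2 mm: the cone contributes a regular 16-gon of circumradius 2.820 (interpolated between r1=4.5 and r2=0.5 at t=0.420); (whole slice rotated 35° about Z — lengths, areas and connectivity unchanged). The result has 1 disconnected region.

1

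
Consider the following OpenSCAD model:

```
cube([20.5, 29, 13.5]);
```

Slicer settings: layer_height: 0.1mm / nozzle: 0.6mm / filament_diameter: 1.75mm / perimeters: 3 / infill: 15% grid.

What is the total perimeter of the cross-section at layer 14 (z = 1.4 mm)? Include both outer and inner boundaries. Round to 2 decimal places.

99.00 mm

At z = 1.4 mm: the cube (footprint 20.5×29) is included at this height (perimeter 99.00 mm). Overall, the cross-section is a single solid region. Total boundary length (outer) = 99.00 mm.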